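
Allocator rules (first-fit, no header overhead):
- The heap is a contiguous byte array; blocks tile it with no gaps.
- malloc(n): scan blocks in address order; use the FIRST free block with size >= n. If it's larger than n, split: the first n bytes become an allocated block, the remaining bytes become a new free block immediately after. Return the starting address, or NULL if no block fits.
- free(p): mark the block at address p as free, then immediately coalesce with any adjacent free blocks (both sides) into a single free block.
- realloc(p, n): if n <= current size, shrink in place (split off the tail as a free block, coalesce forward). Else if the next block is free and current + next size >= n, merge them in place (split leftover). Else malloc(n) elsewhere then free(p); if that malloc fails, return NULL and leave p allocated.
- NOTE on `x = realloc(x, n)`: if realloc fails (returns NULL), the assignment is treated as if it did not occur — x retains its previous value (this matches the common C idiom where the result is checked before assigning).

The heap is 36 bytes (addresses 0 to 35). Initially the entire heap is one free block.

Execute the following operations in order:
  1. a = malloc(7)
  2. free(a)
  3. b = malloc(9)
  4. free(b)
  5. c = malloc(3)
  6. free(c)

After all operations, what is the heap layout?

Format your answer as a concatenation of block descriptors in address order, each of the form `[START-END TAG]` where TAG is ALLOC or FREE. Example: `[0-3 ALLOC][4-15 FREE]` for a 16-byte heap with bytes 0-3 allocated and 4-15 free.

Op 1: a = malloc(7) -> a = 0; heap: [0-6 ALLOC][7-35 FREE]
Op 2: free(a) -> (freed a); heap: [0-35 FREE]
Op 3: b = malloc(9) -> b = 0; heap: [0-8 ALLOC][9-35 FREE]
Op 4: free(b) -> (freed b); heap: [0-35 FREE]
Op 5: c = malloc(3) -> c = 0; heap: [0-2 ALLOC][3-35 FREE]
Op 6: free(c) -> (freed c); heap: [0-35 FREE]

Answer: [0-35 FREE]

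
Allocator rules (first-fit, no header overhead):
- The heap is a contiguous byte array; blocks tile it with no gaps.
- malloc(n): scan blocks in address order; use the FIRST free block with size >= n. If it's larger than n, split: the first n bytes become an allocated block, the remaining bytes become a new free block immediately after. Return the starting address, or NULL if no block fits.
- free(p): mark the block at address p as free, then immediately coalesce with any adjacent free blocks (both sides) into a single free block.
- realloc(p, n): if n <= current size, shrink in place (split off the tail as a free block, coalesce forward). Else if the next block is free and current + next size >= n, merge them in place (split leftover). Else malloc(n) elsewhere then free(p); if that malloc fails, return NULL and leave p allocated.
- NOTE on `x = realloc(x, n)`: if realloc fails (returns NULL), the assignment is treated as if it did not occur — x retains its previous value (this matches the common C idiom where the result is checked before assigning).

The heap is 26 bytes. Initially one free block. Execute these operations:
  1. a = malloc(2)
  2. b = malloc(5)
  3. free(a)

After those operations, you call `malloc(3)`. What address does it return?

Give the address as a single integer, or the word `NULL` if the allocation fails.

Op 1: a = malloc(2) -> a = 0; heap: [0-1 ALLOC][2-25 FREE]
Op 2: b = malloc(5) -> b = 2; heap: [0-1 ALLOC][2-6 ALLOC][7-25 FREE]
Op 3: free(a) -> (freed a); heap: [0-1 FREE][2-6 ALLOC][7-25 FREE]
malloc(3): first-fit scan over [0-1 FREE][2-6 ALLOC][7-25 FREE] -> 7

Answer: 7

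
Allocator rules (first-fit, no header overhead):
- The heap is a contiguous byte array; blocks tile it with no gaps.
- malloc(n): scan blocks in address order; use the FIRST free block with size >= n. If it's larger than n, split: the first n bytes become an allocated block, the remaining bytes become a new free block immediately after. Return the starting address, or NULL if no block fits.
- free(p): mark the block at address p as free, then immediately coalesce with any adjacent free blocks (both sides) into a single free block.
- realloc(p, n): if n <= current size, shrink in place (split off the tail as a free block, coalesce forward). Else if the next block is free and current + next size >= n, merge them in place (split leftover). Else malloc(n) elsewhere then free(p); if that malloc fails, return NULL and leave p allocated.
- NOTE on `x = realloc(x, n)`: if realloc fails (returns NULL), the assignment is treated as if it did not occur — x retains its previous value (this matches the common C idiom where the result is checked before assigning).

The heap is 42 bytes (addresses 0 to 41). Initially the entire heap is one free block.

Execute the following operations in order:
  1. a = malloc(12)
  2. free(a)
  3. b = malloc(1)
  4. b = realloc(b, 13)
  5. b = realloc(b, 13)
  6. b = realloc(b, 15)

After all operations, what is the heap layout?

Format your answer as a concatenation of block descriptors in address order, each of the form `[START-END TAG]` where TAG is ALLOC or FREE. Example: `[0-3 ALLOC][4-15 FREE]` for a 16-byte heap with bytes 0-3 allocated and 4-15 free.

Op 1: a = malloc(12) -> a = 0; heap: [0-11 ALLOC][12-41 FREE]
Op 2: free(a) -> (freed a); heap: [0-41 FREE]
Op 3: b = malloc(1) -> b = 0; heap: [0-0 ALLOC][1-41 FREE]
Op 4: b = realloc(b, 13) -> b = 0; heap: [0-12 ALLOC][13-41 FREE]
Op 5: b = realloc(b, 13) -> b = 0; heap: [0-12 ALLOC][13-41 FREE]
Op 6: b = realloc(b, 15) -> b = 0; heap: [0-14 ALLOC][15-41 FREE]

Answer: [0-14 ALLOC][15-41 FREE]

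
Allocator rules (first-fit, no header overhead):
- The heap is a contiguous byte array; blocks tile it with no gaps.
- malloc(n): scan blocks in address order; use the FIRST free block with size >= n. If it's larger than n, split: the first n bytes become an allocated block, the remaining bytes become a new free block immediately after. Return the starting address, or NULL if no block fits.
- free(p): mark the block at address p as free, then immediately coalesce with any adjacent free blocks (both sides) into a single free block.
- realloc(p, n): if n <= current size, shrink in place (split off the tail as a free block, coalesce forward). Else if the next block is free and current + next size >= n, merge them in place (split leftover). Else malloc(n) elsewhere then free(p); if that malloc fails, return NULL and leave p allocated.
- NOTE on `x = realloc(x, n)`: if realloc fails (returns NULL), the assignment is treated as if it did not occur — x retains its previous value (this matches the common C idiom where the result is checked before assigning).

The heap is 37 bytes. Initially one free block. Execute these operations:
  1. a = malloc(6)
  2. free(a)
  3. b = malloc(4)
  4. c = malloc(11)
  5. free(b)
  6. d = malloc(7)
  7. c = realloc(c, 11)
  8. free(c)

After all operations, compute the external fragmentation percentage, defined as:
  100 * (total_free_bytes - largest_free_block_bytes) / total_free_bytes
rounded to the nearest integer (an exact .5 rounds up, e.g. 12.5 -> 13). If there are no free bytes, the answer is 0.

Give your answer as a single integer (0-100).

Op 1: a = malloc(6) -> a = 0; heap: [0-5 ALLOC][6-36 FREE]
Op 2: free(a) -> (freed a); heap: [0-36 FREE]
Op 3: b = malloc(4) -> b = 0; heap: [0-3 ALLOC][4-36 FREE]
Op 4: c = malloc(11) -> c = 4; heap: [0-3 ALLOC][4-14 ALLOC][15-36 FREE]
Op 5: free(b) -> (freed b); heap: [0-3 FREE][4-14 ALLOC][15-36 FREE]
Op 6: d = malloc(7) -> d = 15; heap: [0-3 FREE][4-14 ALLOC][15-21 ALLOC][22-36 FREE]
Op 7: c = realloc(c, 11) -> c = 4; heap: [0-3 FREE][4-14 ALLOC][15-21 ALLOC][22-36 FREE]
Op 8: free(c) -> (freed c); heap: [0-14 FREE][15-21 ALLOC][22-36 FREE]
Free blocks: [15 15] total_free=30 largest=15 -> 100*(30-15)/30 = 1500/30 = 50

Answer: 50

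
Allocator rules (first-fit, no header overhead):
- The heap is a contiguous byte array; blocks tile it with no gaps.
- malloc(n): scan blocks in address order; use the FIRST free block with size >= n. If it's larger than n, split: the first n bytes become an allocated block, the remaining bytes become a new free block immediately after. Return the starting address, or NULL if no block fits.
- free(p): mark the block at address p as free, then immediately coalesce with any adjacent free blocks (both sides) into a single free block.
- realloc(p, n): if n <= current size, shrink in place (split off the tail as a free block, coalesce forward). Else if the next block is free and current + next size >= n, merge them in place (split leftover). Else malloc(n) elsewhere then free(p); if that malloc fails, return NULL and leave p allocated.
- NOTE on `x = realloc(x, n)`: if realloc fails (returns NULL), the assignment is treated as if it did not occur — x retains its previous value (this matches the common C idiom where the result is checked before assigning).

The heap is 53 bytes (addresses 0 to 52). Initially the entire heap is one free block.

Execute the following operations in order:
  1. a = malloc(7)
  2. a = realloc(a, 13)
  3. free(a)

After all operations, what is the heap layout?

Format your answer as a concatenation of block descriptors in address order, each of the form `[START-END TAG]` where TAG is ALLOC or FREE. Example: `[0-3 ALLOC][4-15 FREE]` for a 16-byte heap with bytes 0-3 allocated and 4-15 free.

Answer: [0-52 FREE]

Derivation:
Op 1: a = malloc(7) -> a = 0; heap: [0-6 ALLOC][7-52 FREE]
Op 2: a = realloc(a, 13) -> a = 0; heap: [0-12 ALLOC][13-52 FREE]
Op 3: free(a) -> (freed a); heap: [0-52 FREE]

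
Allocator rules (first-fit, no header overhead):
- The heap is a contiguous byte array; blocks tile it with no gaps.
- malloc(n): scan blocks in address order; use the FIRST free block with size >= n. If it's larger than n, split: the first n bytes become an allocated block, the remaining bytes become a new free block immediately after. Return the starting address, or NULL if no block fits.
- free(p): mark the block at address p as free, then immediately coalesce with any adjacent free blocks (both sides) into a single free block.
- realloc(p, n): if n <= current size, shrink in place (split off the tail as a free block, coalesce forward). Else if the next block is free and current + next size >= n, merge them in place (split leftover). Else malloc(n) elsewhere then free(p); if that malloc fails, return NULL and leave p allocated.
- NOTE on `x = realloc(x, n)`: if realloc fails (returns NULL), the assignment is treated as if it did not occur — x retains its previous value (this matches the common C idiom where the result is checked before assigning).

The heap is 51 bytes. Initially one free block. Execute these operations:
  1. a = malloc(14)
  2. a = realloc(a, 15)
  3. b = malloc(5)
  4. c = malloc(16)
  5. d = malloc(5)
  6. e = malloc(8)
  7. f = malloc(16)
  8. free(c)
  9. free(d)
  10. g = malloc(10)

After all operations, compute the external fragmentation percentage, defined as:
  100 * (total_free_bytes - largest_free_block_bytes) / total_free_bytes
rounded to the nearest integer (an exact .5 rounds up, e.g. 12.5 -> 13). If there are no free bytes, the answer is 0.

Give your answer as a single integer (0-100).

Answer: 15

Derivation:
Op 1: a = malloc(14) -> a = 0; heap: [0-13 ALLOC][14-50 FREE]
Op 2: a = realloc(a, 15) -> a = 0; heap: [0-14 ALLOC][15-50 FREE]
Op 3: b = malloc(5) -> b = 15; heap: [0-14 ALLOC][15-19 ALLOC][20-50 FREE]
Op 4: c = malloc(16) -> c = 20; heap: [0-14 ALLOC][15-19 ALLOC][20-35 ALLOC][36-50 FREE]
Op 5: d = malloc(5) -> d = 36; heap: [0-14 ALLOC][15-19 ALLOC][20-35 ALLOC][36-40 ALLOC][41-50 FREE]
Op 6: e = malloc(8) -> e = 41; heap: [0-14 ALLOC][15-19 ALLOC][20-35 ALLOC][36-40 ALLOC][41-48 ALLOC][49-50 FREE]
Op 7: f = malloc(16) -> f = NULL; heap: [0-14 ALLOC][15-19 ALLOC][20-35 ALLOC][36-40 ALLOC][41-48 ALLOC][49-50 FREE]
Op 8: free(c) -> (freed c); heap: [0-14 ALLOC][15-19 ALLOC][20-35 FREE][36-40 ALLOC][41-48 ALLOC][49-50 FREE]
Op 9: free(d) -> (freed d); heap: [0-14 ALLOC][15-19 ALLOC][20-40 FREE][41-48 ALLOC][49-50 FREE]
Op 10: g = malloc(10) -> g = 20; heap: [0-14 ALLOC][15-19 ALLOC][20-29 ALLOC][30-40 FREE][41-48 ALLOC][49-50 FREE]
Free blocks: [11 2] total_free=13 largest=11 -> 100*(13-11)/13 = 200/13 ≈ 15.385 -> rounds to 15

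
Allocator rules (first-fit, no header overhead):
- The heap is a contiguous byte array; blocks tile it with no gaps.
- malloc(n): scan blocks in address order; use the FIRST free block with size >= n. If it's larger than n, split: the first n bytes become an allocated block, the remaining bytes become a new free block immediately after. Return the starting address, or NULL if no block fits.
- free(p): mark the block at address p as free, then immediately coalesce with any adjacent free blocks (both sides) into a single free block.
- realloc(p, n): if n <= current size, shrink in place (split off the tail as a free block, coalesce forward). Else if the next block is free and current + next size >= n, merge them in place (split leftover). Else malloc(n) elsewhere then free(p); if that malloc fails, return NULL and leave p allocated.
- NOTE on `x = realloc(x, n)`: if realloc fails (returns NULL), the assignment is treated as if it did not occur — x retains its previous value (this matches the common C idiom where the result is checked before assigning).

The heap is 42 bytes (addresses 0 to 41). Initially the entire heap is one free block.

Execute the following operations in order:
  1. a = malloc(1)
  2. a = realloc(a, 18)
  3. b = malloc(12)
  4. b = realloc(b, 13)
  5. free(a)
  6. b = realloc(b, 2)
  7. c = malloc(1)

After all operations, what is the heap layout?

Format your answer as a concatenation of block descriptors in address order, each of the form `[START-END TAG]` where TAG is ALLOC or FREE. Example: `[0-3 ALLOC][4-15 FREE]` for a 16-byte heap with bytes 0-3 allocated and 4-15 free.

Op 1: a = malloc(1) -> a = 0; heap: [0-0 ALLOC][1-41 FREE]
Op 2: a = realloc(a, 18) -> a = 0; heap: [0-17 ALLOC][18-41 FREE]
Op 3: b = malloc(12) -> b = 18; heap: [0-17 ALLOC][18-29 ALLOC][30-41 FREE]
Op 4: b = realloc(b, 13) -> b = 18; heap: [0-17 ALLOC][18-30 ALLOC][31-41 FREE]
Op 5: free(a) -> (freed a); heap: [0-17 FREE][18-30 ALLOC][31-41 FREE]
Op 6: b = realloc(b, 2) -> b = 18; heap: [0-17 FREE][18-19 ALLOC][20-41 FREE]
Op 7: c = malloc(1) -> c = 0; heap: [0-0 ALLOC][1-17 FREE][18-19 ALLOC][20-41 FREE]

Answer: [0-0 ALLOC][1-17 FREE][18-19 ALLOC][20-41 FREE]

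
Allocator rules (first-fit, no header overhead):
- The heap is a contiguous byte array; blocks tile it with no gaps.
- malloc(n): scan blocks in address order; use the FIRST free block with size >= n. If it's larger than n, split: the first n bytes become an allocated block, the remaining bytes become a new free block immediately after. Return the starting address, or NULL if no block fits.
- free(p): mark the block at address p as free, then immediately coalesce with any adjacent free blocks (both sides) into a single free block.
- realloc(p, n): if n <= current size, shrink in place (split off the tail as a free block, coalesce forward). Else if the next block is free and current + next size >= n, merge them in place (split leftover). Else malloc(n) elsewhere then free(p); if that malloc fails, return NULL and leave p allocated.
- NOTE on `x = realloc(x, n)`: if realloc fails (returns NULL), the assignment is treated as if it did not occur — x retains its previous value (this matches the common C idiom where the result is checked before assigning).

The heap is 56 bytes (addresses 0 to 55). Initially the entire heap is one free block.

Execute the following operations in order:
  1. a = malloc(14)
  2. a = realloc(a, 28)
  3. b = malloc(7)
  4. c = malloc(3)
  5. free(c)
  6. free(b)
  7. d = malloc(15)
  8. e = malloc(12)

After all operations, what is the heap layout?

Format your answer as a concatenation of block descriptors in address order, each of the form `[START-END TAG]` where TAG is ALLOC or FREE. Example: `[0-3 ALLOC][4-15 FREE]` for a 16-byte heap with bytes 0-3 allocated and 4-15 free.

Op 1: a = malloc(14) -> a = 0; heap: [0-13 ALLOC][14-55 FREE]
Op 2: a = realloc(a, 28) -> a = 0; heap: [0-27 ALLOC][28-55 FREE]
Op 3: b = malloc(7) -> b = 28; heap: [0-27 ALLOC][28-34 ALLOC][35-55 FREE]
Op 4: c = malloc(3) -> c = 35; heap: [0-27 ALLOC][28-34 ALLOC][35-37 ALLOC][38-55 FREE]
Op 5: free(c) -> (freed c); heap: [0-27 ALLOC][28-34 ALLOC][35-55 FREE]
Op 6: free(b) -> (freed b); heap: [0-27 ALLOC][28-55 FREE]
Op 7: d = malloc(15) -> d = 28; heap: [0-27 ALLOC][28-42 ALLOC][43-55 FREE]
Op 8: e = malloc(12) -> e = 43; heap: [0-27 ALLOC][28-42 ALLOC][43-54 ALLOC][55-55 FREE]

Answer: [0-27 ALLOC][28-42 ALLOC][43-54 ALLOC][55-55 FREE]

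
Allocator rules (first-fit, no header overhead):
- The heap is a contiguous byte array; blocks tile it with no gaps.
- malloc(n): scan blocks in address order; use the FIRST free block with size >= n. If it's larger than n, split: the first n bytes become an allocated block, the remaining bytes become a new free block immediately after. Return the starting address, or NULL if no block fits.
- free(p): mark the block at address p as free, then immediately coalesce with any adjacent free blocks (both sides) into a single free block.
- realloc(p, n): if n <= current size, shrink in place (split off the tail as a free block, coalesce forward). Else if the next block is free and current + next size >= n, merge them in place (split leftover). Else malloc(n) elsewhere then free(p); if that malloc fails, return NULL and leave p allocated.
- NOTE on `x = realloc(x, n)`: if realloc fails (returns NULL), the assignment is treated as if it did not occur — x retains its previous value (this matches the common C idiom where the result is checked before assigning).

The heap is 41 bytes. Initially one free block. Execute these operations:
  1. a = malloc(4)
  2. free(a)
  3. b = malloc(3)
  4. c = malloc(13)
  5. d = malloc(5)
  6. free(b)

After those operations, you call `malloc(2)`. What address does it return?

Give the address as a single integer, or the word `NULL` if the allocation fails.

Answer: 0

Derivation:
Op 1: a = malloc(4) -> a = 0; heap: [0-3 ALLOC][4-40 FREE]
Op 2: free(a) -> (freed a); heap: [0-40 FREE]
Op 3: b = malloc(3) -> b = 0; heap: [0-2 ALLOC][3-40 FREE]
Op 4: c = malloc(13) -> c = 3; heap: [0-2 ALLOC][3-15 ALLOC][16-40 FREE]
Op 5: d = malloc(5) -> d = 16; heap: [0-2 ALLOC][3-15 ALLOC][16-20 ALLOC][21-40 FREE]
Op 6: free(b) -> (freed b); heap: [0-2 FREE][3-15 ALLOC][16-20 ALLOC][21-40 FREE]
malloc(2): first-fit scan over [0-2 FREE][3-15 ALLOC][16-20 ALLOC][21-40 FREE] -> 0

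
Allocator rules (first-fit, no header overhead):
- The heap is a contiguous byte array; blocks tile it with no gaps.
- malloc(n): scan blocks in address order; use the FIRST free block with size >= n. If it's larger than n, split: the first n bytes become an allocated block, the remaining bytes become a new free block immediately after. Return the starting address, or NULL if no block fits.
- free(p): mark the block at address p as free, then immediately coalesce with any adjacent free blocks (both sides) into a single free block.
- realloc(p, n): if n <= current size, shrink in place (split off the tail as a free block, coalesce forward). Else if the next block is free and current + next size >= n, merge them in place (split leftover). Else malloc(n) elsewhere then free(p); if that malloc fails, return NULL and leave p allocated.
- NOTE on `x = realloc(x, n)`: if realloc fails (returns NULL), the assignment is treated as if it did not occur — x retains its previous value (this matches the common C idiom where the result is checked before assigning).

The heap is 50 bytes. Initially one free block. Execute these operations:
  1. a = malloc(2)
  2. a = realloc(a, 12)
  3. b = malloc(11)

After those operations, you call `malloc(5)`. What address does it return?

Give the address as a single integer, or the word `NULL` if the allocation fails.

Op 1: a = malloc(2) -> a = 0; heap: [0-1 ALLOC][2-49 FREE]
Op 2: a = realloc(a, 12) -> a = 0; heap: [0-11 ALLOC][12-49 FREE]
Op 3: b = malloc(11) -> b = 12; heap: [0-11 ALLOC][12-22 ALLOC][23-49 FREE]
malloc(5): first-fit scan over [0-11 ALLOC][12-22 ALLOC][23-49 FREE] -> 23

Answer: 23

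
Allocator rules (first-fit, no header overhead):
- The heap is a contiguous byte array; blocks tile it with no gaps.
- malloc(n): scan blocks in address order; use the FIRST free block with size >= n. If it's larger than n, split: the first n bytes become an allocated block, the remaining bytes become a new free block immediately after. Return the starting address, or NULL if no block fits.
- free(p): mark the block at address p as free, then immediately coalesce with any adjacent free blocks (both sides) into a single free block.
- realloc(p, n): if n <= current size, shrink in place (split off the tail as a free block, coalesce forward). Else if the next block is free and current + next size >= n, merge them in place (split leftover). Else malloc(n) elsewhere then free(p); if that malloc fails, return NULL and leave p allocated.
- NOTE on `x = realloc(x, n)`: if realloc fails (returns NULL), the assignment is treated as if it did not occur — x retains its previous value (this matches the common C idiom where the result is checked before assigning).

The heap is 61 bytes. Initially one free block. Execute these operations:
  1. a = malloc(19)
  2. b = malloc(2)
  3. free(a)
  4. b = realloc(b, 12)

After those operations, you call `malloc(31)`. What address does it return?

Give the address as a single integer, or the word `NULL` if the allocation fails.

Answer: NULL

Derivation:
Op 1: a = malloc(19) -> a = 0; heap: [0-18 ALLOC][19-60 FREE]
Op 2: b = malloc(2) -> b = 19; heap: [0-18 ALLOC][19-20 ALLOC][21-60 FREE]
Op 3: free(a) -> (freed a); heap: [0-18 FREE][19-20 ALLOC][21-60 FREE]
Op 4: b = realloc(b, 12) -> b = 19; heap: [0-18 FREE][19-30 ALLOC][31-60 FREE]
malloc(31): first-fit scan over [0-18 FREE][19-30 ALLOC][31-60 FREE] -> NULL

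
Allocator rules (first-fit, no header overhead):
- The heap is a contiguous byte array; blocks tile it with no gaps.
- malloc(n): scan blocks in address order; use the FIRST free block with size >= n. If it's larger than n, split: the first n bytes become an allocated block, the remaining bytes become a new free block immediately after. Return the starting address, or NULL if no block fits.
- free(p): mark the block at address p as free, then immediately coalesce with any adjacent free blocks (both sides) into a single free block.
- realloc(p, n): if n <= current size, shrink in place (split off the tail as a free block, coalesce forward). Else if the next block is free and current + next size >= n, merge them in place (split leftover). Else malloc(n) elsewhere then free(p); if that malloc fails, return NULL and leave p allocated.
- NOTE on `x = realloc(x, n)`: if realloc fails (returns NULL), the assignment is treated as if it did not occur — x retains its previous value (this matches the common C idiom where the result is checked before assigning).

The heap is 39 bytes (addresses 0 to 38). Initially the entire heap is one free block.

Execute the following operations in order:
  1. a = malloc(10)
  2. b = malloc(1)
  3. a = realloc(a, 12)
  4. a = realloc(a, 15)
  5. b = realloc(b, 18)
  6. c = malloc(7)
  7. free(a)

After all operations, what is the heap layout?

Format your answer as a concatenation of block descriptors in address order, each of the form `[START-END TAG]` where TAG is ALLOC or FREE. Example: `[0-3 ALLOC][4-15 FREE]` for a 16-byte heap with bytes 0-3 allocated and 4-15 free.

Answer: [0-6 ALLOC][7-9 FREE][10-10 ALLOC][11-38 FREE]

Derivation:
Op 1: a = malloc(10) -> a = 0; heap: [0-9 ALLOC][10-38 FREE]
Op 2: b = malloc(1) -> b = 10; heap: [0-9 ALLOC][10-10 ALLOC][11-38 FREE]
Op 3: a = realloc(a, 12) -> a = 11; heap: [0-9 FREE][10-10 ALLOC][11-22 ALLOC][23-38 FREE]
Op 4: a = realloc(a, 15) -> a = 11; heap: [0-9 FREE][10-10 ALLOC][11-25 ALLOC][26-38 FREE]
Op 5: b = realloc(b, 18) -> NULL (b unchanged); heap: [0-9 FREE][10-10 ALLOC][11-25 ALLOC][26-38 FREE]
Op 6: c = malloc(7) -> c = 0; heap: [0-6 ALLOC][7-9 FREE][10-10 ALLOC][11-25 ALLOC][26-38 FREE]
Op 7: free(a) -> (freed a); heap: [0-6 ALLOC][7-9 FREE][10-10 ALLOC][11-38 FREE]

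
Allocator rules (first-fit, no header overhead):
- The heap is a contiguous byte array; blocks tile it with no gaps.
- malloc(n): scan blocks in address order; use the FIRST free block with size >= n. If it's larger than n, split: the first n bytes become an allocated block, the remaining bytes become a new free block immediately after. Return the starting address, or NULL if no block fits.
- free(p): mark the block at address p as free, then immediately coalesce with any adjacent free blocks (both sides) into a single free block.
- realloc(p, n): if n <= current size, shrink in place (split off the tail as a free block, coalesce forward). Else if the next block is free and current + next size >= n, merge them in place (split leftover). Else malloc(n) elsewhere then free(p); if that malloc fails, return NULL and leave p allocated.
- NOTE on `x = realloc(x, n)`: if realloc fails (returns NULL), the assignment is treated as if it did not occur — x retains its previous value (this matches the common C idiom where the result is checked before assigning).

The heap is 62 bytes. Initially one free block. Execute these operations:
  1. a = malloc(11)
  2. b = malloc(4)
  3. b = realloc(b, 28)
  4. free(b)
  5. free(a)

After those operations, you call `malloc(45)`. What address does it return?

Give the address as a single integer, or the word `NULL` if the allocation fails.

Op 1: a = malloc(11) -> a = 0; heap: [0-10 ALLOC][11-61 FREE]
Op 2: b = malloc(4) -> b = 11; heap: [0-10 ALLOC][11-14 ALLOC][15-61 FREE]
Op 3: b = realloc(b, 28) -> b = 11; heap: [0-10 ALLOC][11-38 ALLOC][39-61 FREE]
Op 4: free(b) -> (freed b); heap: [0-10 ALLOC][11-61 FREE]
Op 5: free(a) -> (freed a); heap: [0-61 FREE]
malloc(45): first-fit scan over [0-61 FREE] -> 0

Answer: 0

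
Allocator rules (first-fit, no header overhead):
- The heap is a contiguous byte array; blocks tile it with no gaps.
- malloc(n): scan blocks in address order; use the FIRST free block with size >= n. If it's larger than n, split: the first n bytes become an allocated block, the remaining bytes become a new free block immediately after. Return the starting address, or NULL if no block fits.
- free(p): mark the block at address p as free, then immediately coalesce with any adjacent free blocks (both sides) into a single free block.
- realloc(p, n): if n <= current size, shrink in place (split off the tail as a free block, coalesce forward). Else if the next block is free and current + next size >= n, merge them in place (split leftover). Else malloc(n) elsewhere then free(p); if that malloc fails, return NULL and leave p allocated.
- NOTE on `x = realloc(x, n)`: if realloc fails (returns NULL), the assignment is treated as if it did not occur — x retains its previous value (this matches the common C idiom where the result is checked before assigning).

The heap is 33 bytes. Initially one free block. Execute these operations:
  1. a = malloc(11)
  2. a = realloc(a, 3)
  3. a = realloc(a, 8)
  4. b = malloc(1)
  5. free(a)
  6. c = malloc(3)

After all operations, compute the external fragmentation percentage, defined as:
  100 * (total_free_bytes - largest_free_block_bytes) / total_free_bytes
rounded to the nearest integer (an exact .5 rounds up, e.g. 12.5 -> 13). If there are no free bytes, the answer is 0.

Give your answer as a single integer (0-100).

Op 1: a = malloc(11) -> a = 0; heap: [0-10 ALLOC][11-32 FREE]
Op 2: a = realloc(a, 3) -> a = 0; heap: [0-2 ALLOC][3-32 FREE]
Op 3: a = realloc(a, 8) -> a = 0; heap: [0-7 ALLOC][8-32 FREE]
Op 4: b = malloc(1) -> b = 8; heap: [0-7 ALLOC][8-8 ALLOC][9-32 FREE]
Op 5: free(a) -> (freed a); heap: [0-7 FREE][8-8 ALLOC][9-32 FREE]
Op 6: c = malloc(3) -> c = 0; heap: [0-2 ALLOC][3-7 FREE][8-8 ALLOC][9-32 FREE]
Free blocks: [5 24] total_free=29 largest=24 -> 100*(29-24)/29 = 500/29 ≈ 17.241 -> rounds to 17

Answer: 17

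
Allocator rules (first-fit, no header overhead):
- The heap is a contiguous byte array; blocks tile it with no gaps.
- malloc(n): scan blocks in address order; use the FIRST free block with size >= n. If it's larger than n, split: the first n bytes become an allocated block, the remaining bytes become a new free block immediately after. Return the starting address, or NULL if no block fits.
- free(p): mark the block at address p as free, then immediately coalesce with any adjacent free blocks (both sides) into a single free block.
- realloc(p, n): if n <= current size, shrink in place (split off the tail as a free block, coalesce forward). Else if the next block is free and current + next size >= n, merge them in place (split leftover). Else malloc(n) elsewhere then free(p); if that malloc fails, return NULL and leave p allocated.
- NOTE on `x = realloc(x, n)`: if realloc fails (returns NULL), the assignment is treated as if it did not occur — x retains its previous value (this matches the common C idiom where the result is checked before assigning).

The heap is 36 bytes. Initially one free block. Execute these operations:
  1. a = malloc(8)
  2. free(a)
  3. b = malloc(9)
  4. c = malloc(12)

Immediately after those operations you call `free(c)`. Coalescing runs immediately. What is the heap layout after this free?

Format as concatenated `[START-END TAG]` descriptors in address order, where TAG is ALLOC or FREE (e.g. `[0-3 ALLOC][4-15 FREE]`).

Answer: [0-8 ALLOC][9-35 FREE]

Derivation:
Op 1: a = malloc(8) -> a = 0; heap: [0-7 ALLOC][8-35 FREE]
Op 2: free(a) -> (freed a); heap: [0-35 FREE]
Op 3: b = malloc(9) -> b = 0; heap: [0-8 ALLOC][9-35 FREE]
Op 4: c = malloc(12) -> c = 9; heap: [0-8 ALLOC][9-20 ALLOC][21-35 FREE]
free(c): c = 9 -> block [9-20 ALLOC]; mark free, coalesce with adjacent free neighbors -> [0-8 ALLOC][9-35 FREE]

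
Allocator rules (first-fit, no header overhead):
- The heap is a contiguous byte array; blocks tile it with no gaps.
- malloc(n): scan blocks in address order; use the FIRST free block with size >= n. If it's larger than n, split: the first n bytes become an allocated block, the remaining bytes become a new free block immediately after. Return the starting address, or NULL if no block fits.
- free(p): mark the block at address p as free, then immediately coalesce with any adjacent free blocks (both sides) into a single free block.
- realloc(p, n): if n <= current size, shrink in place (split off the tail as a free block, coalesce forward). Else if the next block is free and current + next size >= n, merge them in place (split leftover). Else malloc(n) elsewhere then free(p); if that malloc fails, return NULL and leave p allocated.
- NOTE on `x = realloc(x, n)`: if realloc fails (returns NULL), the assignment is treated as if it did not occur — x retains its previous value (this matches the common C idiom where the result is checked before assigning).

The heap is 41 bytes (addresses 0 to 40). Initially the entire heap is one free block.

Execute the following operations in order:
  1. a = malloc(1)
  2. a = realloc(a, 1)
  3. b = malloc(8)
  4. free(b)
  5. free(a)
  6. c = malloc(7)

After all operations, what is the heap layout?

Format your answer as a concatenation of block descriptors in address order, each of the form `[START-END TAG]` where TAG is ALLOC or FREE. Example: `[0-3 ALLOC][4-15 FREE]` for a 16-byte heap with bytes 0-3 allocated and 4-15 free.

Answer: [0-6 ALLOC][7-40 FREE]

Derivation:
Op 1: a = malloc(1) -> a = 0; heap: [0-0 ALLOC][1-40 FREE]
Op 2: a = realloc(a, 1) -> a = 0; heap: [0-0 ALLOC][1-40 FREE]
Op 3: b = malloc(8) -> b = 1; heap: [0-0 ALLOC][1-8 ALLOC][9-40 FREE]
Op 4: free(b) -> (freed b); heap: [0-0 ALLOC][1-40 FREE]
Op 5: free(a) -> (freed a); heap: [0-40 FREE]
Op 6: c = malloc(7) -> c = 0; heap: [0-6 ALLOC][7-40 FREE]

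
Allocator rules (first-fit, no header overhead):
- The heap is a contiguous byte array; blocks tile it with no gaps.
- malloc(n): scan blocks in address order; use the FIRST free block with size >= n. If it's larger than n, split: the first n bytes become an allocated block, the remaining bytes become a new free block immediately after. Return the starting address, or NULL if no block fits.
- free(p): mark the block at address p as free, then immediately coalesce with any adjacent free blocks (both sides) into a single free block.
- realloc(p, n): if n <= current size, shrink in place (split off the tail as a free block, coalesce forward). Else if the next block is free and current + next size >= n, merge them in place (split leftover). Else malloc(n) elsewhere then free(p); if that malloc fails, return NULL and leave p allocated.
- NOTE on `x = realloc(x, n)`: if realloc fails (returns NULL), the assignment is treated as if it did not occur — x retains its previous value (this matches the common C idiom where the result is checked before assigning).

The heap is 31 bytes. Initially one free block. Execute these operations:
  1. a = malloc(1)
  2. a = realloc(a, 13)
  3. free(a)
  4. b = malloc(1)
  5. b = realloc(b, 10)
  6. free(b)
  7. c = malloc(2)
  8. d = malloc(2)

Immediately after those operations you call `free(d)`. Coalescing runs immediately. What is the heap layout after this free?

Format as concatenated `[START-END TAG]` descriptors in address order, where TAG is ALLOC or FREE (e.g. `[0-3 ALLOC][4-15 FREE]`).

Op 1: a = malloc(1) -> a = 0; heap: [0-0 ALLOC][1-30 FREE]
Op 2: a = realloc(a, 13) -> a = 0; heap: [0-12 ALLOC][13-30 FREE]
Op 3: free(a) -> (freed a); heap: [0-30 FREE]
Op 4: b = malloc(1) -> b = 0; heap: [0-0 ALLOC][1-30 FREE]
Op 5: b = realloc(b, 10) -> b = 0; heap: [0-9 ALLOC][10-30 FREE]
Op 6: free(b) -> (freed b); heap: [0-30 FREE]
Op 7: c = malloc(2) -> c = 0; heap: [0-1 ALLOC][2-30 FREE]
Op 8: d = malloc(2) -> d = 2; heap: [0-1 ALLOC][2-3 ALLOC][4-30 FREE]
free(d): d = 2 -> block [2-3 ALLOC]; mark free, coalesce with adjacent free neighbors -> [0-1 ALLOC][2-30 FREE]

Answer: [0-1 ALLOC][2-30 FREE]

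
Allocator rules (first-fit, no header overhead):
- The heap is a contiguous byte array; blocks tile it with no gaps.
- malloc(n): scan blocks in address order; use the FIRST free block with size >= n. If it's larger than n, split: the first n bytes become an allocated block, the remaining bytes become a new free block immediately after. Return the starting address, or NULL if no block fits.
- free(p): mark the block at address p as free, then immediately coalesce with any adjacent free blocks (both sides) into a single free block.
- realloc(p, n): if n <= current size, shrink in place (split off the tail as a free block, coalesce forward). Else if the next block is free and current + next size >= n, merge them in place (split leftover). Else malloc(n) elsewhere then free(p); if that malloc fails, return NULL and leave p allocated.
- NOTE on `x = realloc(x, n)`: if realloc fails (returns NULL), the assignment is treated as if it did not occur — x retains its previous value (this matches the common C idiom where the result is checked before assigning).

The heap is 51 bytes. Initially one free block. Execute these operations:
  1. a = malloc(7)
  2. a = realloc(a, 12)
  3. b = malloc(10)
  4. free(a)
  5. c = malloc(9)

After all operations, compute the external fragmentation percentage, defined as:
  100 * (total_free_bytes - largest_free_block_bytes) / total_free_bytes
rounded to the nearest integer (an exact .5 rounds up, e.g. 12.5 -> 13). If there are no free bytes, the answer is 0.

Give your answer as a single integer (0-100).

Answer: 9

Derivation:
Op 1: a = malloc(7) -> a = 0; heap: [0-6 ALLOC][7-50 FREE]
Op 2: a = realloc(a, 12) -> a = 0; heap: [0-11 ALLOC][12-50 FREE]
Op 3: b = malloc(10) -> b = 12; heap: [0-11 ALLOC][12-21 ALLOC][22-50 FREE]
Op 4: free(a) -> (freed a); heap: [0-11 FREE][12-21 ALLOC][22-50 FREE]
Op 5: c = malloc(9) -> c = 0; heap: [0-8 ALLOC][9-11 FREE][12-21 ALLOC][22-50 FREE]
Free blocks: [3 29] total_free=32 largest=29 -> 100*(32-29)/32 = 300/32 = 9.375 -> rounds to 9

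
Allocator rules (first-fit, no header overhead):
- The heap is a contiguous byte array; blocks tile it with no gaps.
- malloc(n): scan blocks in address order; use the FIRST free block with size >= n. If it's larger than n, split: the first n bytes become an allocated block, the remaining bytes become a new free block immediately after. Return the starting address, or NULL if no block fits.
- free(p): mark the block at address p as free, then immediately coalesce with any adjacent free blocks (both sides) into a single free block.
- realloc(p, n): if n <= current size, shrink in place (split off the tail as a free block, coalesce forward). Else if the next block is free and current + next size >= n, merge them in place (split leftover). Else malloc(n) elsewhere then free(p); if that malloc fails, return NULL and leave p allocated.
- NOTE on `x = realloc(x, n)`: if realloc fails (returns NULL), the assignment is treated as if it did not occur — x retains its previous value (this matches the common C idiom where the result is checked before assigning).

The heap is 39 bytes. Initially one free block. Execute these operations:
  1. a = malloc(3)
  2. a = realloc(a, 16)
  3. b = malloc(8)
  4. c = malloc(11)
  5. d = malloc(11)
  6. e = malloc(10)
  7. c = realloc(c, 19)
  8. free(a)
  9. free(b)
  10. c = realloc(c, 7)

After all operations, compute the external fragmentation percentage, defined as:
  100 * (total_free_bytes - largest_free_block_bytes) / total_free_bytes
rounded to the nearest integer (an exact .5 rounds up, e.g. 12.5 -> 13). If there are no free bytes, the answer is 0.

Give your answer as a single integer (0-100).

Answer: 25

Derivation:
Op 1: a = malloc(3) -> a = 0; heap: [0-2 ALLOC][3-38 FREE]
Op 2: a = realloc(a, 16) -> a = 0; heap: [0-15 ALLOC][16-38 FREE]
Op 3: b = malloc(8) -> b = 16; heap: [0-15 ALLOC][16-23 ALLOC][24-38 FREE]
Op 4: c = malloc(11) -> c = 24; heap: [0-15 ALLOC][16-23 ALLOC][24-34 ALLOC][35-38 FREE]
Op 5: d = malloc(11) -> d = NULL; heap: [0-15 ALLOC][16-23 ALLOC][24-34 ALLOC][35-38 FREE]
Op 6: e = malloc(10) -> e = NULL; heap: [0-15 ALLOC][16-23 ALLOC][24-34 ALLOC][35-38 FREE]
Op 7: c = realloc(c, 19) -> NULL (c unchanged); heap: [0-15 ALLOC][16-23 ALLOC][24-34 ALLOC][35-38 FREE]
Op 8: free(a) -> (freed a); heap: [0-15 FREE][16-23 ALLOC][24-34 ALLOC][35-38 FREE]
Op 9: free(b) -> (freed b); heap: [0-23 FREE][24-34 ALLOC][35-38 FREE]
Op 10: c = realloc(c, 7) -> c = 24; heap: [0-23 FREE][24-30 ALLOC][31-38 FREE]
Free blocks: [24 8] total_free=32 largest=24 -> 100*(32-24)/32 = 800/32 = 25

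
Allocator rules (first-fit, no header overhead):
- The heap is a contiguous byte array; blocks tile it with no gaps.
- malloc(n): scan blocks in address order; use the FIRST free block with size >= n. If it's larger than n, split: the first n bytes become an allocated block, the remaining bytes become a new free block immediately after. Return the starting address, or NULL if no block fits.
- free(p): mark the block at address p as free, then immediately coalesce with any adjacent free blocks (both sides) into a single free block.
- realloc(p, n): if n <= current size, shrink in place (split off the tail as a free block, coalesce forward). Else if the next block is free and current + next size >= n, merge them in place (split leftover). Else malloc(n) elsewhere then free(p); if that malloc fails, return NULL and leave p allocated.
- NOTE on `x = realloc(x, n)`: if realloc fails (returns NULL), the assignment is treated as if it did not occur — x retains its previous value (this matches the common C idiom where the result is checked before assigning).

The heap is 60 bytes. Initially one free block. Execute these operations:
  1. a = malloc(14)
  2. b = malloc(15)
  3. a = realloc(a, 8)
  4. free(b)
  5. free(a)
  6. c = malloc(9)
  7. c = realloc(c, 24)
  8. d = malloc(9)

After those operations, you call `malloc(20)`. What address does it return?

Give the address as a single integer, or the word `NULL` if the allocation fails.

Op 1: a = malloc(14) -> a = 0; heap: [0-13 ALLOC][14-59 FREE]
Op 2: b = malloc(15) -> b = 14; heap: [0-13 ALLOC][14-28 ALLOC][29-59 FREE]
Op 3: a = realloc(a, 8) -> a = 0; heap: [0-7 ALLOC][8-13 FREE][14-28 ALLOC][29-59 FREE]
Op 4: free(b) -> (freed b); heap: [0-7 ALLOC][8-59 FREE]
Op 5: free(a) -> (freed a); heap: [0-59 FREE]
Op 6: c = malloc(9) -> c = 0; heap: [0-8 ALLOC][9-59 FREE]
Op 7: c = realloc(c, 24) -> c = 0; heap: [0-23 ALLOC][24-59 FREE]
Op 8: d = malloc(9) -> d = 24; heap: [0-23 ALLOC][24-32 ALLOC][33-59 FREE]
malloc(20): first-fit scan over [0-23 ALLOC][24-32 ALLOC][33-59 FREE] -> 33

Answer: 33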